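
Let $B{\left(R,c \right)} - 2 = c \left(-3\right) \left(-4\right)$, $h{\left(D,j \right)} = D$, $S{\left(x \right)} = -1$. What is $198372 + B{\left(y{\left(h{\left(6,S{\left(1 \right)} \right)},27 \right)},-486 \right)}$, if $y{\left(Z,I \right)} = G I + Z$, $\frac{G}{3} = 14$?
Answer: $192542$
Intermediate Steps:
$G = 42$ ($G = 3 \cdot 14 = 42$)
$y{\left(Z,I \right)} = Z + 42 I$ ($y{\left(Z,I \right)} = 42 I + Z = Z + 42 I$)
$B{\left(R,c \right)} = 2 + 12 c$ ($B{\left(R,c \right)} = 2 + c \left(-3\right) \left(-4\right) = 2 + - 3 c \left(-4\right) = 2 + 12 c$)
$198372 + B{\left(y{\left(h{\left(6,S{\left(1 \right)} \right)},27 \right)},-486 \right)} = 198372 + \left(2 + 12 \left(-486\right)\right) = 198372 + \left(2 - 5832\right) = 198372 - 5830 = 192542$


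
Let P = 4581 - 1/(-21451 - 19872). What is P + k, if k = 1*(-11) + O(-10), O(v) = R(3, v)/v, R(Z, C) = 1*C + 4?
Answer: 944354524/206615 ≈ 4570.6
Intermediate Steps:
R(Z, C) = 4 + C (R(Z, C) = C + 4 = 4 + C)
O(v) = (4 + v)/v
P = 189300664/41323 (P = 4581 - 1/(-41323) = 4581 - 1*(-1/41323) = 4581 + 1/41323 = 189300664/41323 ≈ 4581.0)
k = -52/5 (k = 1*(-11) + (4 - 10)/(-10) = -11 - ⅒*(-6) = -11 + ⅗ = -52/5 ≈ -10.400)
P + k = 189300664/41323 - 52/5 = 944354524/206615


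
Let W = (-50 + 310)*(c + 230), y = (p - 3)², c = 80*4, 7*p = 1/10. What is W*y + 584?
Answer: 62492446/49 ≈ 1.2754e+6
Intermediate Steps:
p = 1/70 (p = (⅐)/10 = (⅐)*(⅒) = 1/70 ≈ 0.014286)
c = 320
y = 43681/4900 (y = (1/70 - 3)² = (-209/70)² = 43681/4900 ≈ 8.9145)
W = 143000 (W = (-50 + 310)*(320 + 230) = 260*550 = 143000)
W*y + 584 = 143000*(43681/4900) + 584 = 62463830/49 + 584 = 62492446/49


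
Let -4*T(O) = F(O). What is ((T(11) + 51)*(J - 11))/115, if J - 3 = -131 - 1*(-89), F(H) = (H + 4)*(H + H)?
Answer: 315/23 ≈ 13.696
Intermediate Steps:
F(H) = 2*H*(4 + H) (F(H) = (4 + H)*(2*H) = 2*H*(4 + H))
T(O) = -O*(4 + O)/2
J = -39 (J = 3 + (-131 - 1*(-89)) = 3 + (-131 + 89) = 3 - 42 = -39)
((T(11) + 51)*(J - 11))/115 = ((-½*11*(4 + 11) + 51)*(-39 - 11))/115 = ((-½*11*15 + 51)*(-50))*(1/115) = ((-165/2 + 51)*(-50))*(1/115) = -63/2*(-50)*(1/115) = 1575*(1/115) = 315/23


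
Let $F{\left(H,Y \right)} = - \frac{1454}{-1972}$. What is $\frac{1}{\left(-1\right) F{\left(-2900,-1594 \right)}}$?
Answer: $- \frac{986}{727} \approx -1.3563$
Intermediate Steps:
$F{\left(H,Y \right)} = \frac{727}{986}$ ($F{\left(H,Y \right)} = \left(-1454\right) \left(- \frac{1}{1972}\right) = \frac{727}{986}$)
$\frac{1}{\left(-1\right) F{\left(-2900,-1594 \right)}} = \frac{1}{\left(-1\right) \frac{727}{986}} = \frac{1}{- \frac{727}{986}} = - \frac{986}{727}$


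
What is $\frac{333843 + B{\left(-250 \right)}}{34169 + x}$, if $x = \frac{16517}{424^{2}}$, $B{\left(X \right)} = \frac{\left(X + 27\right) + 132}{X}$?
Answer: $\frac{7502128075808}{767847832625} \approx 9.7703$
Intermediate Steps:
$B{\left(X \right)} = \frac{159 + X}{X}$ ($B{\left(X \right)} = \frac{\left(27 + X\right) + 132}{X} = \frac{159 + X}{X}$)
$x = \frac{16517}{179776} \approx 0.091875$
$\frac{333843 + B{\left(-250 \right)}}{34169 + x} = \frac{333843 + \frac{159 - 250}{-250}}{34169 + \frac{16517}{179776}} = \frac{333843 - - \frac{91}{250}}{\frac{6142782661}{179776}} = \left(333843 + \frac{91}{250}\right) \frac{179776}{6142782661} = \frac{83460841}{250} \cdot \frac{179776}{6142782661} = \frac{7502128075808}{767847832625}$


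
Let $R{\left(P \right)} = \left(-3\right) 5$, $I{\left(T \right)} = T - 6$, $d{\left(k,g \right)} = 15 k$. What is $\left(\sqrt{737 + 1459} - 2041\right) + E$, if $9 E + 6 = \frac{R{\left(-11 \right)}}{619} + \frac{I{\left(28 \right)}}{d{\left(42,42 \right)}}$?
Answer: $- \frac{3582847291}{1754865} + 6 \sqrt{61} \approx -1994.8$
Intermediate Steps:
$I{\left(T \right)} = -6 + T$ ($I{\left(T \right)} = T - 6 = -6 + T$)
$R{\left(P \right)} = -15$
$E = - \frac{1167826}{1754865}$ ($E = - \frac{2}{3} + \frac{- \frac{15}{619} + \frac{-6 + 28}{15 \cdot 42}}{9} = - \frac{2}{3} + \frac{\left(-15\right) \frac{1}{619} + \frac{22}{630}}{9} = - \frac{2}{3} + \frac{- \frac{15}{619} + 22 \cdot \frac{1}{630}}{9} = - \frac{2}{3} + \frac{- \frac{15}{619} + \frac{11}{315}}{9} = - \frac{2}{3} + \frac{1}{9} \cdot \frac{2084}{194985} = - \frac{2}{3} + \frac{2084}{1754865} = - \frac{1167826}{1754865} \approx -0.66548$)
$\left(\sqrt{737 + 1459} - 2041\right) + E = \left(\sqrt{737 + 1459} - 2041\right) - \frac{1167826}{1754865} = \left(\sqrt{2196} - 2041\right) - \frac{1167826}{1754865} = \left(6 \sqrt{61} - 2041\right) - \frac{1167826}{1754865} = \left(-2041 + 6 \sqrt{61}\right) - \frac{1167826}{1754865} = - \frac{3582847291}{1754865} + 6 \sqrt{61}$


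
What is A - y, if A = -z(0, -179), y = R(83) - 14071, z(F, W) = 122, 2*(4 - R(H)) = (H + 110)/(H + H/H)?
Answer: 2342953/168 ≈ 13946.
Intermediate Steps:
R(H) = 4 - (110 + H)/(2*(1 + H)) (R(H) = 4 - (H + 110)/(2*(H + H/H)) = 4 - (110 + H)/(2*(H + 1)) = 4 - (110 + H)/(2*(1 + H)))
y = -2363449/168 (y = (-102 + 7*83)/(2*(1 + 83)) - 14071 = (½)*(-102 + 581)/84 - 14071 = (½)*(1/84)*479 - 14071 = 479/168 - 14071 = -2363449/168 ≈ -14068.)
A = -122 (A = -1*122 = -122)
A - y = -122 - 1*(-2363449/168) = -122 + 2363449/168 = 2342953/168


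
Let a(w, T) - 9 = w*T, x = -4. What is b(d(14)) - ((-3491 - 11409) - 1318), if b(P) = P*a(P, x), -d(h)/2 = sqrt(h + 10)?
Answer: 15834 - 36*sqrt(6) ≈ 15746.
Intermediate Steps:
d(h) = -2*sqrt(10 + h) (d(h) = -2*sqrt(h + 10) = -2*sqrt(10 + h))
a(w, T) = 9 + T*w (a(w, T) = 9 + w*T = 9 + T*w)
b(P) = P*(9 - 4*P)
b(d(14)) - ((-3491 - 11409) - 1318) = (-2*sqrt(10 + 14))*(9 - (-8)*sqrt(10 + 14)) - ((-3491 - 11409) - 1318) = (-4*sqrt(6))*(9 - (-8)*sqrt(24)) - (-14900 - 1318) = (-4*sqrt(6))*(9 - (-8)*2*sqrt(6)) - 1*(-16218) = (-4*sqrt(6))*(9 - (-16)*sqrt(6)) + 16218 = (-4*sqrt(6))*(9 + 16*sqrt(6)) + 16218 = -4*sqrt(6)*(9 + 16*sqrt(6)) + 16218 = 16218 - 4*sqrt(6)*(9 + 16*sqrt(6))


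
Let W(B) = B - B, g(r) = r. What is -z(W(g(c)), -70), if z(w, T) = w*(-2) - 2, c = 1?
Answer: 2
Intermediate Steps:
W(B) = 0
z(w, T) = -2 - 2*w (z(w, T) = -2*w - 2 = -2 - 2*w)
-z(W(g(c)), -70) = -(-2 - 2*0) = -(-2 + 0) = -1*(-2) = 2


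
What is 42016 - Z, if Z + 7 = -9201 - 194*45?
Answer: 59954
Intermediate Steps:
Z = -17938 (Z = -7 + (-9201 - 194*45) = -7 + (-9201 - 1*8730) = -7 + (-9201 - 8730) = -7 - 17931 = -17938)
42016 - Z = 42016 - 1*(-17938) = 42016 + 17938 = 59954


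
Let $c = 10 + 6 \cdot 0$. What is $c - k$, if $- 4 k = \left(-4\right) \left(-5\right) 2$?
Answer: $20$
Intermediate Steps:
$k = -10$ ($k = - \frac{\left(-4\right) \left(-5\right) 2}{4} = - \frac{20 \cdot 2}{4} = \left(- \frac{1}{4}\right) 40 = -10$)
$c = 10$ ($c = 10 + 0 = 10$)
$c - k = 10 - -10 = 10 + 10 = 20$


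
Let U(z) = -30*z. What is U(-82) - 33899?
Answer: -31439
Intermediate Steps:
U(-82) - 33899 = -30*(-82) - 33899 = 2460 - 33899 = -31439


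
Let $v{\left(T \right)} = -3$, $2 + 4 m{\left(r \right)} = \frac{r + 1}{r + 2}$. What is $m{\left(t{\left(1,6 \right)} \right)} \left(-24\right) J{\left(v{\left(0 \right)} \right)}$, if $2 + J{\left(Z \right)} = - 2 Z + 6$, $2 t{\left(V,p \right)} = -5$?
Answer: $-60$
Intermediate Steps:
$t{\left(V,p \right)} = - \frac{5}{2}$ ($t{\left(V,p \right)} = \frac{1}{2} \left(-5\right) = - \frac{5}{2}$)
$m{\left(r \right)} = - \frac{1}{2} + \frac{1 + r}{4 \left(2 + r\right)}$ ($m{\left(r \right)} = - \frac{1}{2} + \frac{\left(r + 1\right) \frac{1}{r + 2}}{4} = - \frac{1}{2} + \frac{\left(1 + r\right) \frac{1}{2 + r}}{4} = - \frac{1}{2} + \frac{\frac{1}{2 + r} \left(1 + r\right)}{4} = - \frac{1}{2} + \frac{1 + r}{4 \left(2 + r\right)}$)
$J{\left(Z \right)} = 4 - 2 Z$ ($J{\left(Z \right)} = -2 - \left(-6 + 2 Z\right) = 4 - 2 Z$)
$m{\left(t{\left(1,6 \right)} \right)} \left(-24\right) J{\left(v{\left(0 \right)} \right)} = \frac{-3 - - \frac{5}{2}}{4 \left(2 - \frac{5}{2}\right)} \left(-24\right) \left(4 - -6\right) = \frac{-3 + \frac{5}{2}}{4 \left(- \frac{1}{2}\right)} \left(-24\right) \left(4 + 6\right) = \frac{1}{4} \left(-2\right) \left(- \frac{1}{2}\right) \left(-24\right) 10 = \frac{1}{4} \left(-24\right) 10 = \left(-6\right) 10 = -60$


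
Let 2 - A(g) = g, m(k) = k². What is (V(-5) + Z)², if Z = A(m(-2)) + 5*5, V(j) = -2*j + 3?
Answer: 1296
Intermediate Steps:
A(g) = 2 - g
V(j) = 3 - 2*j
Z = 23 (Z = (2 - 1*(-2)²) + 5*5 = (2 - 1*4) + 25 = (2 - 4) + 25 = -2 + 25 = 23)
(V(-5) + Z)² = ((3 - 2*(-5)) + 23)² = ((3 + 10) + 23)² = (13 + 23)² = 36² = 1296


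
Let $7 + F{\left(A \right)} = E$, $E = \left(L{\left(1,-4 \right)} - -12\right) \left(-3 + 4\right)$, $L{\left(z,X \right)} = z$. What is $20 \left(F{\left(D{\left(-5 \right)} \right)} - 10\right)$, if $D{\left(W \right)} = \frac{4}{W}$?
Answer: $-80$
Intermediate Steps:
$E = 13$ ($E = \left(1 - -12\right) \left(-3 + 4\right) = \left(1 + 12\right) 1 = 13 \cdot 1 = 13$)
$F{\left(A \right)} = 6$ ($F{\left(A \right)} = -7 + 13 = 6$)
$20 \left(F{\left(D{\left(-5 \right)} \right)} - 10\right) = 20 \left(6 - 10\right) = 20 \left(-4\right) = -80$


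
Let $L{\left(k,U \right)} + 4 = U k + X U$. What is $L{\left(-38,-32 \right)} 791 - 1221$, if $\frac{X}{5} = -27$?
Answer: $4374591$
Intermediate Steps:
$X = -135$ ($X = 5 \left(-27\right) = -135$)
$L{\left(k,U \right)} = -4 - 135 U + U k$ ($L{\left(k,U \right)} = -4 + \left(U k - 135 U\right) = -4 + \left(- 135 U + U k\right) = -4 - 135 U + U k$)
$L{\left(-38,-32 \right)} 791 - 1221 = \left(-4 - -4320 - -1216\right) 791 - 1221 = \left(-4 + 4320 + 1216\right) 791 - 1221 = 5532 \cdot 791 - 1221 = 4375812 - 1221 = 4374591$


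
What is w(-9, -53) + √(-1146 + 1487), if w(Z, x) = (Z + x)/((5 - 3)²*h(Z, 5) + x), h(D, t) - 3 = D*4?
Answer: 62/185 + √341 ≈ 18.801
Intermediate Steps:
h(D, t) = 3 + 4*D (h(D, t) = 3 + D*4 = 3 + 4*D)
w(Z, x) = (Z + x)/(12 + x + 16*Z) (w(Z, x) = (Z + x)/((5 - 3)²*(3 + 4*Z) + x) = (Z + x)/(2²*(3 + 4*Z) + x) = (Z + x)/(4*(3 + 4*Z) + x) = (Z + x)/((12 + 16*Z) + x) = (Z + x)/(12 + x + 16*Z))
w(-9, -53) + √(-1146 + 1487) = (-9 - 53)/(12 - 53 + 16*(-9)) + √(-1146 + 1487) = -62/(12 - 53 - 144) + √341 = -62/(-185) + √341 = -1/185*(-62) + √341 = 62/185 + √341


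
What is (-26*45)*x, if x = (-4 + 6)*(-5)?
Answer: 11700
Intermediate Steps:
x = -10 (x = 2*(-5) = -10)
(-26*45)*x = -26*45*(-10) = -1170*(-10) = 11700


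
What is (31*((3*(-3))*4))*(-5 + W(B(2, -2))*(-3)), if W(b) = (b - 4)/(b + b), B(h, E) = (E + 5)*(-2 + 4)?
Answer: 6138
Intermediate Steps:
B(h, E) = 10 + 2*E (B(h, E) = (5 + E)*2 = 10 + 2*E)
W(b) = (-4 + b)/(2*b) (W(b) = (-4 + b)/((2*b)) = (-4 + b)*(1/(2*b)) = (-4 + b)/(2*b))
(31*((3*(-3))*4))*(-5 + W(B(2, -2))*(-3)) = (31*((3*(-3))*4))*(-5 + ((-4 + (10 + 2*(-2)))/(2*(10 + 2*(-2))))*(-3)) = (31*(-9*4))*(-5 + ((-4 + (10 - 4))/(2*(10 - 4)))*(-3)) = (31*(-36))*(-5 + ((½)*(-4 + 6)/6)*(-3)) = -1116*(-5 + ((½)*(⅙)*2)*(-3)) = -1116*(-5 + (⅙)*(-3)) = -1116*(-5 - ½) = -1116*(-11/2) = 6138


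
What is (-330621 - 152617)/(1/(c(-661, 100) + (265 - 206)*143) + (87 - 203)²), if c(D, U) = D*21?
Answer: -2630747672/73254463 ≈ -35.912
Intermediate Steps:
c(D, U) = 21*D
(-330621 - 152617)/(1/(c(-661, 100) + (265 - 206)*143) + (87 - 203)²) = (-330621 - 152617)/(1/(21*(-661) + (265 - 206)*143) + (87 - 203)²) = -483238/(1/(-13881 + 59*143) + (-116)²) = -483238/(1/(-13881 + 8437) + 13456) = -483238/(1/(-5444) + 13456) = -483238/(-1/5444 + 13456) = -483238/73254463/5444 = -483238*5444/73254463 = -2630747672/73254463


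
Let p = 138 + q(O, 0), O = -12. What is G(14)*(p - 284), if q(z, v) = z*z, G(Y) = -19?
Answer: 38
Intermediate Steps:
q(z, v) = z²
p = 282 (p = 138 + (-12)² = 138 + 144 = 282)
G(14)*(p - 284) = -19*(282 - 284) = -19*(-2) = 38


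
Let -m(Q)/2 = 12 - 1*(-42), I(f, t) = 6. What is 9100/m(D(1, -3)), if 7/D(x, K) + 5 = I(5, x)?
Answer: -2275/27 ≈ -84.259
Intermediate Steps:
D(x, K) = 7 (D(x, K) = 7/(-5 + 6) = 7/1 = 7*1 = 7)
m(Q) = -108 (m(Q) = -2*(12 - 1*(-42)) = -2*(12 + 42) = -2*54 = -108)
9100/m(D(1, -3)) = 9100/(-108) = 9100*(-1/108) = -2275/27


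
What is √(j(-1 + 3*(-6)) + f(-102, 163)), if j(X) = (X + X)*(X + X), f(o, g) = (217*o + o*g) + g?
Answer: I*√37153 ≈ 192.75*I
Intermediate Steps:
f(o, g) = g + 217*o + g*o (f(o, g) = (217*o + g*o) + g = g + 217*o + g*o)
j(X) = 4*X² (j(X) = (2*X)*(2*X) = 4*X²)
√(j(-1 + 3*(-6)) + f(-102, 163)) = √(4*(-1 + 3*(-6))² + (163 + 217*(-102) + 163*(-102))) = √(4*(-1 - 18)² + (163 - 22134 - 16626)) = √(4*(-19)² - 38597) = √(4*361 - 38597) = √(1444 - 38597) = √(-37153) = I*√37153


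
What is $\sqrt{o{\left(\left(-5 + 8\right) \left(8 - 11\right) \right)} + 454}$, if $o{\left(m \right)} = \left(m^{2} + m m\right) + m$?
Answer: $\sqrt{607} \approx 24.637$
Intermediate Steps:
$o{\left(m \right)} = m + 2 m^{2}$ ($o{\left(m \right)} = \left(m^{2} + m^{2}\right) + m = 2 m^{2} + m = m + 2 m^{2}$)
$\sqrt{o{\left(\left(-5 + 8\right) \left(8 - 11\right) \right)} + 454} = \sqrt{\left(-5 + 8\right) \left(8 - 11\right) \left(1 + 2 \left(-5 + 8\right) \left(8 - 11\right)\right) + 454} = \sqrt{3 \left(-3\right) \left(1 + 2 \cdot 3 \left(-3\right)\right) + 454} = \sqrt{- 9 \left(1 + 2 \left(-9\right)\right) + 454} = \sqrt{- 9 \left(1 - 18\right) + 454} = \sqrt{\left(-9\right) \left(-17\right) + 454} = \sqrt{153 + 454} = \sqrt{607}$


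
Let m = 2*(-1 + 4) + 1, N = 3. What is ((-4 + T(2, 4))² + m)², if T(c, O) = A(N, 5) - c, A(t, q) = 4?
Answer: 121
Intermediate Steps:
T(c, O) = 4 - c
m = 7 (m = 2*3 + 1 = 6 + 1 = 7)
((-4 + T(2, 4))² + m)² = ((-4 + (4 - 1*2))² + 7)² = ((-4 + (4 - 2))² + 7)² = ((-4 + 2)² + 7)² = ((-2)² + 7)² = (4 + 7)² = 11² = 121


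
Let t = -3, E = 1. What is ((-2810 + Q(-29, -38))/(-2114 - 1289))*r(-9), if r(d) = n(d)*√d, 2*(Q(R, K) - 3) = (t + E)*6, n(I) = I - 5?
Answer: -118146*I/3403 ≈ -34.718*I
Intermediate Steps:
n(I) = -5 + I
Q(R, K) = -3 (Q(R, K) = 3 + ((-3 + 1)*6)/2 = 3 + (-2*6)/2 = 3 + (½)*(-12) = 3 - 6 = -3)
r(d) = √d*(-5 + d) (r(d) = (-5 + d)*√d = √d*(-5 + d))
((-2810 + Q(-29, -38))/(-2114 - 1289))*r(-9) = ((-2810 - 3)/(-2114 - 1289))*(√(-9)*(-5 - 9)) = (-2813/(-3403))*((3*I)*(-14)) = (-2813*(-1/3403))*(-42*I) = 2813*(-42*I)/3403 = -118146*I/3403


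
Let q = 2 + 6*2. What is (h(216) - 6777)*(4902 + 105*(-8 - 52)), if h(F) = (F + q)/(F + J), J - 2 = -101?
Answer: 369388414/39 ≈ 9.4715e+6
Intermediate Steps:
J = -99 (J = 2 - 101 = -99)
q = 14 (q = 2 + 12 = 14)
h(F) = (14 + F)/(-99 + F) (h(F) = (F + 14)/(F - 99) = (14 + F)/(-99 + F))
(h(216) - 6777)*(4902 + 105*(-8 - 52)) = ((14 + 216)/(-99 + 216) - 6777)*(4902 + 105*(-8 - 52)) = (230/117 - 6777)*(4902 + 105*(-60)) = ((1/117)*230 - 6777)*(4902 - 6300) = (230/117 - 6777)*(-1398) = -792679/117*(-1398) = 369388414/39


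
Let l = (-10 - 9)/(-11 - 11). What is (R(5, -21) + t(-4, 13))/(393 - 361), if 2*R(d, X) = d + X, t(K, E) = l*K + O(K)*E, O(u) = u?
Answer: -349/176 ≈ -1.9830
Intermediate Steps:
l = 19/22 (l = -19/(-22) = -19*(-1/22) = 19/22 ≈ 0.86364)
t(K, E) = 19*K/22 + E*K (t(K, E) = 19*K/22 + K*E = 19*K/22 + E*K)
R(d, X) = X/2 + d/2 (R(d, X) = (d + X)/2 = (X + d)/2 = X/2 + d/2)
(R(5, -21) + t(-4, 13))/(393 - 361) = (((1/2)*(-21) + (1/2)*5) + (1/22)*(-4)*(19 + 22*13))/(393 - 361) = ((-21/2 + 5/2) + (1/22)*(-4)*(19 + 286))/32 = (-8 + (1/22)*(-4)*305)*(1/32) = (-8 - 610/11)*(1/32) = -698/11*1/32 = -349/176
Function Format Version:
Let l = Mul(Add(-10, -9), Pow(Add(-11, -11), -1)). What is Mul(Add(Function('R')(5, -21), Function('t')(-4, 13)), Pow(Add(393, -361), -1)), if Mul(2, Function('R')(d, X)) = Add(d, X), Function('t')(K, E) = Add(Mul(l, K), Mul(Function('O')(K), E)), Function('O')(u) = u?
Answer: Rational(-349, 176) ≈ -1.9830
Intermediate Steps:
l = Rational(19, 22) (l = Mul(-19, Pow(-22, -1)) = Mul(-19, Rational(-1, 22)) = Rational(19, 22) ≈ 0.86364)
Function('t')(K, E) = Add(Mul(Rational(19, 22), K), Mul(E, K)) (Function('t')(K, E) = Add(Mul(Rational(19, 22), K), Mul(K, E)) = Add(Mul(Rational(19, 22), K), Mul(E, K)))
Function('R')(d, X) = Add(Mul(Rational(1, 2), X), Mul(Rational(1, 2), d)) (Function('R')(d, X) = Mul(Rational(1, 2), Add(d, X)) = Mul(Rational(1, 2), Add(X, d)) = Add(Mul(Rational(1, 2), X), Mul(Rational(1, 2), d)))
Mul(Add(Function('R')(5, -21), Function('t')(-4, 13)), Pow(Add(393, -361), -1)) = Mul(Add(Add(Mul(Rational(1, 2), -21), Mul(Rational(1, 2), 5)), Mul(Rational(1, 22), -4, Add(19, Mul(22, 13)))), Pow(Add(393, -361), -1)) = Mul(Add(Add(Rational(-21, 2), Rational(5, 2)), Mul(Rational(1, 22), -4, Add(19, 286))), Pow(32, -1)) = Mul(Add(-8, Mul(Rational(1, 22), -4, 305)), Rational(1, 32)) = Mul(Add(-8, Rational(-610, 11)), Rational(1, 32)) = Mul(Rational(-698, 11), Rational(1, 32)) = Rational(-349, 176)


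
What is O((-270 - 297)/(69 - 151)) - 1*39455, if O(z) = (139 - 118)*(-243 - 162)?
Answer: -47960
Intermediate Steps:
O(z) = -8505 (O(z) = 21*(-405) = -8505)
O((-270 - 297)/(69 - 151)) - 1*39455 = -8505 - 1*39455 = -8505 - 39455 = -47960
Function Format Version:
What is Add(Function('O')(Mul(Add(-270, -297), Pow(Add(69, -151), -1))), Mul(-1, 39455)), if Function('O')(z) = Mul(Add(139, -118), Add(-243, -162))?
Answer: -47960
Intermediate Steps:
Function('O')(z) = -8505 (Function('O')(z) = Mul(21, -405) = -8505)
Add(Function('O')(Mul(Add(-270, -297), Pow(Add(69, -151), -1))), Mul(-1, 39455)) = Add(-8505, Mul(-1, 39455)) = Add(-8505, -39455) = -47960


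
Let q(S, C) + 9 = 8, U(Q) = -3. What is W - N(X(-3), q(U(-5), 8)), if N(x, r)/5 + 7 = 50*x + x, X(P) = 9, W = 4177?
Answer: 1917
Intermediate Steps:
q(S, C) = -1 (q(S, C) = -9 + 8 = -1)
N(x, r) = -35 + 255*x (N(x, r) = -35 + 5*(50*x + x) = -35 + 5*(51*x) = -35 + 255*x)
W - N(X(-3), q(U(-5), 8)) = 4177 - (-35 + 255*9) = 4177 - (-35 + 2295) = 4177 - 1*2260 = 4177 - 2260 = 1917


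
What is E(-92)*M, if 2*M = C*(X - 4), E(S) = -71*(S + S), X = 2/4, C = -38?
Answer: 868756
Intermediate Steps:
X = ½ (X = 2*(¼) = ½ ≈ 0.50000)
E(S) = -142*S
M = 133/2 (M = (-38*(½ - 4))/2 = (-38*(-7/2))/2 = (½)*133 = 133/2 ≈ 66.500)
E(-92)*M = -142*(-92)*(133/2) = 13064*(133/2) = 868756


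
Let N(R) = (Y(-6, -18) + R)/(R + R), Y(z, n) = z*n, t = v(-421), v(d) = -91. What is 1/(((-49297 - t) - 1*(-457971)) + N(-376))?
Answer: 188/76847887 ≈ 2.4464e-6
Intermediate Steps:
t = -91
Y(z, n) = n*z
N(R) = (108 + R)/(2*R) (N(R) = (-18*(-6) + R)/(R + R) = (108 + R)/((2*R)) = (108 + R)*(1/(2*R)) = (108 + R)/(2*R))
1/(((-49297 - t) - 1*(-457971)) + N(-376)) = 1/(((-49297 - 1*(-91)) - 1*(-457971)) + (1/2)*(108 - 376)/(-376)) = 1/(((-49297 + 91) + 457971) + (1/2)*(-1/376)*(-268)) = 1/((-49206 + 457971) + 67/188) = 1/(408765 + 67/188) = 1/(76847887/188) = 188/76847887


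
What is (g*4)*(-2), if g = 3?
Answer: -24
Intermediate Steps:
(g*4)*(-2) = (3*4)*(-2) = 12*(-2) = -24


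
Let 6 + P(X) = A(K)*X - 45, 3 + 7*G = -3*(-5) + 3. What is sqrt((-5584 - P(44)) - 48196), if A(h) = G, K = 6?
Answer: I*sqrt(2637341)/7 ≈ 232.0*I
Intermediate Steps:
G = 15/7 (G = -3/7 + (-3*(-5) + 3)/7 = -3/7 + (15 + 3)/7 = -3/7 + (1/7)*18 = -3/7 + 18/7 = 15/7 ≈ 2.1429)
A(h) = 15/7
P(X) = -51 + 15*X/7 (P(X) = -6 + (15*X/7 - 45) = -6 + (-45 + 15*X/7) = -51 + 15*X/7)
sqrt((-5584 - P(44)) - 48196) = sqrt((-5584 - (-51 + (15/7)*44)) - 48196) = sqrt((-5584 - (-51 + 660/7)) - 48196) = sqrt((-5584 - 1*303/7) - 48196) = sqrt((-5584 - 303/7) - 48196) = sqrt(-39391/7 - 48196) = sqrt(-376763/7) = I*sqrt(2637341)/7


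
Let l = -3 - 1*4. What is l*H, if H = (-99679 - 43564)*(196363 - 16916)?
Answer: 179931686347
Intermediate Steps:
l = -7 (l = -3 - 4 = -7)
H = -25704526621 (H = -143243*179447 = -25704526621)
l*H = -7*(-25704526621) = 179931686347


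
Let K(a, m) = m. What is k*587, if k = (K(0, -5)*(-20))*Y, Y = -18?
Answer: -1056600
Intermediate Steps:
k = -1800 (k = -5*(-20)*(-18) = 100*(-18) = -1800)
k*587 = -1800*587 = -1056600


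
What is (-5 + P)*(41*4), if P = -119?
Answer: -20336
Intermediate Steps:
(-5 + P)*(41*4) = (-5 - 119)*(41*4) = -124*164 = -20336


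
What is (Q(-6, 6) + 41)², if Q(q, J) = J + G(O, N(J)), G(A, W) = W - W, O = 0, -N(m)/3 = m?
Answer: 2209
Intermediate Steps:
N(m) = -3*m
G(A, W) = 0
Q(q, J) = J (Q(q, J) = J + 0 = J)
(Q(-6, 6) + 41)² = (6 + 41)² = 47² = 2209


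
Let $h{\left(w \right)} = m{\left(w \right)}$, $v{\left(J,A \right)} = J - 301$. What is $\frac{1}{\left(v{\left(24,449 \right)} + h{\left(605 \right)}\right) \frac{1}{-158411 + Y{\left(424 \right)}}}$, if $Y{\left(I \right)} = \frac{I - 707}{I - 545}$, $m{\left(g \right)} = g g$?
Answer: $- \frac{4791862}{11063877} \approx -0.43311$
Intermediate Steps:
$v{\left(J,A \right)} = -301 + J$ ($v{\left(J,A \right)} = J - 301 = -301 + J$)
$m{\left(g \right)} = g^{2}$
$Y{\left(I \right)} = \frac{-707 + I}{-545 + I}$
$h{\left(w \right)} = w^{2}$
$\frac{1}{\left(v{\left(24,449 \right)} + h{\left(605 \right)}\right) \frac{1}{-158411 + Y{\left(424 \right)}}} = \frac{1}{\left(\left(-301 + 24\right) + 605^{2}\right) \frac{1}{-158411 + \frac{-707 + 424}{-545 + 424}}} = \frac{1}{\left(-277 + 366025\right) \frac{1}{-158411 + \frac{1}{-121} \left(-283\right)}} = \frac{1}{365748 \frac{1}{-158411 - - \frac{283}{121}}} = \frac{1}{365748 \frac{1}{-158411 + \frac{283}{121}}} = \frac{1}{365748 \frac{1}{- \frac{19167448}{121}}} = \frac{1}{365748 \left(- \frac{121}{19167448}\right)} = \frac{1}{- \frac{11063877}{4791862}} = - \frac{4791862}{11063877}$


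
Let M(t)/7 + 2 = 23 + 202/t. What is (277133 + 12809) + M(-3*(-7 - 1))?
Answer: 3481775/12 ≈ 2.9015e+5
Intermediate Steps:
M(t) = 147 + 1414/t (M(t) = -14 + 7*(23 + 202/t) = -14 + (161 + 1414/t) = 147 + 1414/t)
(277133 + 12809) + M(-3*(-7 - 1)) = (277133 + 12809) + (147 + 1414/((-3*(-7 - 1)))) = 289942 + (147 + 1414/((-3*(-8)))) = 289942 + (147 + 1414/24) = 289942 + (147 + 1414*(1/24)) = 289942 + (147 + 707/12) = 289942 + 2471/12 = 3481775/12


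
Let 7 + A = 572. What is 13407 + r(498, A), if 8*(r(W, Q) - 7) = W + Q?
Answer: 108375/8 ≈ 13547.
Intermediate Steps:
A = 565 (A = -7 + 572 = 565)
r(W, Q) = 7 + Q/8 + W/8 (r(W, Q) = 7 + (W + Q)/8 = 7 + (Q + W)/8 = 7 + (Q/8 + W/8) = 7 + Q/8 + W/8)
13407 + r(498, A) = 13407 + (7 + (1/8)*565 + (1/8)*498) = 13407 + (7 + 565/8 + 249/4) = 13407 + 1119/8 = 108375/8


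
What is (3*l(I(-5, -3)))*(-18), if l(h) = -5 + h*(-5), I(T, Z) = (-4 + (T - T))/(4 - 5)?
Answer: 1350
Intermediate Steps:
I(T, Z) = 4 (I(T, Z) = (-4 + 0)/(-1) = -4*(-1) = 4)
l(h) = -5 - 5*h
(3*l(I(-5, -3)))*(-18) = (3*(-5 - 5*4))*(-18) = (3*(-5 - 20))*(-18) = (3*(-25))*(-18) = -75*(-18) = 1350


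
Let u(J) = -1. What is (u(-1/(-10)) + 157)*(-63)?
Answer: -9828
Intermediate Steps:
(u(-1/(-10)) + 157)*(-63) = (-1 + 157)*(-63) = 156*(-63) = -9828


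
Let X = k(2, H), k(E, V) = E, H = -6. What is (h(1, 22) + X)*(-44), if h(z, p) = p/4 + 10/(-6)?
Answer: -770/3 ≈ -256.67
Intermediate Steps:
h(z, p) = -5/3 + p/4 (h(z, p) = p*(¼) + 10*(-⅙) = p/4 - 5/3 = -5/3 + p/4)
X = 2
(h(1, 22) + X)*(-44) = ((-5/3 + (¼)*22) + 2)*(-44) = ((-5/3 + 11/2) + 2)*(-44) = (23/6 + 2)*(-44) = (35/6)*(-44) = -770/3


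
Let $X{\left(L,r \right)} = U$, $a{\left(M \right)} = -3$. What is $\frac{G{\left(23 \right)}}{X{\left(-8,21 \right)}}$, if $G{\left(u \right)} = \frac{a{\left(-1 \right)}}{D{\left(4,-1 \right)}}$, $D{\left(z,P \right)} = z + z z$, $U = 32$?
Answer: $- \frac{3}{640} \approx -0.0046875$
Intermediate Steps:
$D{\left(z,P \right)} = z + z^{2}$
$X{\left(L,r \right)} = 32$
$G{\left(u \right)} = - \frac{3}{20}$ ($G{\left(u \right)} = - \frac{3}{4 \left(1 + 4\right)} = - \frac{3}{4 \cdot 5} = - \frac{3}{20}$)
$\frac{G{\left(23 \right)}}{X{\left(-8,21 \right)}} = - \frac{3}{20 \cdot 32} = \left(- \frac{3}{20}\right) \frac{1}{32} = - \frac{3}{640}$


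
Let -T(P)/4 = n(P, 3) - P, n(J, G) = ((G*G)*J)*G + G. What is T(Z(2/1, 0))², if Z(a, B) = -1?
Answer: 8464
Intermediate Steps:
n(J, G) = G + J*G³ (n(J, G) = (G²*J)*G + G = (J*G²)*G + G = J*G³ + G = G + J*G³)
T(P) = -12 - 104*P (T(P) = -4*((3 + P*3³) - P) = -4*((3 + P*27) - P) = -4*((3 + 27*P) - P) = -4*(3 + 26*P) = -12 - 104*P)
T(Z(2/1, 0))² = (-12 - 104*(-1))² = (-12 + 104)² = 92² = 8464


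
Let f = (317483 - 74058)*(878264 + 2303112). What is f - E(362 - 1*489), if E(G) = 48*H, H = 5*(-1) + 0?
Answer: 774426453040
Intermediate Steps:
H = -5 (H = -5 + 0 = -5)
E(G) = -240 (E(G) = 48*(-5) = -240)
f = 774426452800 (f = 243425*3181376 = 774426452800)
f - E(362 - 1*489) = 774426452800 - 1*(-240) = 774426452800 + 240 = 774426453040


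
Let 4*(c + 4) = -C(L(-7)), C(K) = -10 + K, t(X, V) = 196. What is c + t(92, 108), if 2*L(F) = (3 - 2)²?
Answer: 1555/8 ≈ 194.38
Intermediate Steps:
L(F) = ½ (L(F) = (3 - 2)²/2 = (½)*1² = (½)*1 = ½)
c = -13/8 (c = -4 + (-(-10 + ½))/4 = -4 + (-1*(-19/2))/4 = -4 + (¼)*(19/2) = -4 + 19/8 = -13/8 ≈ -1.6250)
c + t(92, 108) = -13/8 + 196 = 1555/8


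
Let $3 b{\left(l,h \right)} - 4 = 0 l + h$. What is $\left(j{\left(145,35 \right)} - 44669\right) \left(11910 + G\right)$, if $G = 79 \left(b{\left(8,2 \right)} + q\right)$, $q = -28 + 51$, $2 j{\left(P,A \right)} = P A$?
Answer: $- \frac{1169991755}{2} \approx -5.85 \cdot 10^{8}$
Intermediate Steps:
$j{\left(P,A \right)} = \frac{A P}{2}$ ($j{\left(P,A \right)} = \frac{P A}{2} = \frac{A P}{2}$)
$b{\left(l,h \right)} = \frac{4}{3} + \frac{h}{3}$ ($b{\left(l,h \right)} = \frac{4}{3} + \frac{0 l + h}{3} = \frac{4}{3} + \frac{0 + h}{3} = \frac{4}{3} + \frac{h}{3}$)
$q = 23$
$G = 1975$ ($G = 79 \left(\left(\frac{4}{3} + \frac{1}{3} \cdot 2\right) + 23\right) = 79 \left(\left(\frac{4}{3} + \frac{2}{3}\right) + 23\right) = 79 \left(2 + 23\right) = 79 \cdot 25 = 1975$)
$\left(j{\left(145,35 \right)} - 44669\right) \left(11910 + G\right) = \left(\frac{1}{2} \cdot 35 \cdot 145 - 44669\right) \left(11910 + 1975\right) = \left(\frac{5075}{2} - 44669\right) 13885 = \left(- \frac{84263}{2}\right) 13885 = - \frac{1169991755}{2}$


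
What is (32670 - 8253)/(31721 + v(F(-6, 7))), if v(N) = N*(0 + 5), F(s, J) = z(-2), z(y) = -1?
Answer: 2713/3524 ≈ 0.76986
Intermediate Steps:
F(s, J) = -1
v(N) = 5*N (v(N) = N*5 = 5*N)
(32670 - 8253)/(31721 + v(F(-6, 7))) = (32670 - 8253)/(31721 + 5*(-1)) = 24417/(31721 - 5) = 24417/31716 = 24417*(1/31716) = 2713/3524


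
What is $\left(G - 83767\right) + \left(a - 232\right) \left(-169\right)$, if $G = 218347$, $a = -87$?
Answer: $188491$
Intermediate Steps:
$\left(G - 83767\right) + \left(a - 232\right) \left(-169\right) = \left(218347 - 83767\right) + \left(-87 - 232\right) \left(-169\right) = 134580 - -53911 = 134580 + 53911 = 188491$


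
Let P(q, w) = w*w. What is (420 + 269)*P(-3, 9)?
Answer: 55809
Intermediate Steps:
P(q, w) = w²
(420 + 269)*P(-3, 9) = (420 + 269)*9² = 689*81 = 55809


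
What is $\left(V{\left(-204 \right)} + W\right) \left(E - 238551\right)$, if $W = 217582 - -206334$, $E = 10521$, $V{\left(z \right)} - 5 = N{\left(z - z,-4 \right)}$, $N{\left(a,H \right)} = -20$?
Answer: $-96662145030$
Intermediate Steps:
$V{\left(z \right)} = -15$ ($V{\left(z \right)} = 5 - 20 = -15$)
$W = 423916$ ($W = 217582 + 206334 = 423916$)
$\left(V{\left(-204 \right)} + W\right) \left(E - 238551\right) = \left(-15 + 423916\right) \left(10521 - 238551\right) = 423901 \left(-228030\right) = -96662145030$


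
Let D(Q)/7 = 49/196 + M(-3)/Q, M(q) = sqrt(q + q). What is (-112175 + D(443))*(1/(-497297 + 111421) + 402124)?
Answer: -69623693089535739/1543504 + 1086190004361*I*sqrt(6)/170943068 ≈ -4.5108e+10 + 15564.0*I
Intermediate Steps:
M(q) = sqrt(2)*sqrt(q) (M(q) = sqrt(2*q) = sqrt(2)*sqrt(q))
D(Q) = 7/4 + 7*I*sqrt(6)/Q (D(Q) = 7*(49/196 + (sqrt(2)*sqrt(-3))/Q) = 7*(49*(1/196) + (sqrt(2)*(I*sqrt(3)))/Q) = 7*(1/4 + (I*sqrt(6))/Q) = 7*(1/4 + I*sqrt(6)/Q) = 7/4 + 7*I*sqrt(6)/Q)
(-112175 + D(443))*(1/(-497297 + 111421) + 402124) = (-112175 + (7/4 + 7*I*sqrt(6)/443))*(1/(-497297 + 111421) + 402124) = (-112175 + (7/4 + 7*I*sqrt(6)*(1/443)))*(1/(-385876) + 402124) = (-112175 + (7/4 + 7*I*sqrt(6)/443))*(-1/385876 + 402124) = (-448693/4 + 7*I*sqrt(6)/443)*(155170000623/385876) = -69623693089535739/1543504 + 1086190004361*I*sqrt(6)/170943068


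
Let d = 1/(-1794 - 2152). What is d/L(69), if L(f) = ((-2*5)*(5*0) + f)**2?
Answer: -1/18786906 ≈ -5.3229e-8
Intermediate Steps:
L(f) = f**2 (L(f) = (-10*0 + f)**2 = (0 + f)**2 = f**2)
d = -1/3946 (d = 1/(-3946) = -1/3946 ≈ -0.00025342)
d/L(69) = -1/(3946*(69**2)) = -1/3946/4761 = -1/3946*1/4761 = -1/18786906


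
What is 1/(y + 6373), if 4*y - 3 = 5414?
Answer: 4/30909 ≈ 0.00012941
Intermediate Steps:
y = 5417/4 (y = 3/4 + (1/4)*5414 = 3/4 + 2707/2 = 5417/4 ≈ 1354.3)
1/(y + 6373) = 1/(5417/4 + 6373) = 1/(30909/4) = 4/30909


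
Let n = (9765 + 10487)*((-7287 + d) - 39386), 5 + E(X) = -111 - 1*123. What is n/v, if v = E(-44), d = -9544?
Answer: 1138506684/239 ≈ 4.7636e+6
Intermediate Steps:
E(X) = -239 (E(X) = -5 + (-111 - 1*123) = -5 + (-111 - 123) = -5 - 234 = -239)
v = -239
n = -1138506684 (n = (9765 + 10487)*((-7287 - 9544) - 39386) = 20252*(-16831 - 39386) = 20252*(-56217) = -1138506684)
n/v = -1138506684/(-239) = -1138506684*(-1/239) = 1138506684/239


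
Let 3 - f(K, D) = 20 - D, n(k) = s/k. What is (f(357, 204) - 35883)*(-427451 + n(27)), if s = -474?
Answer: 137330258032/9 ≈ 1.5259e+10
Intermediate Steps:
n(k) = -474/k
f(K, D) = -17 + D (f(K, D) = 3 - (20 - D) = 3 + (-20 + D) = -17 + D)
(f(357, 204) - 35883)*(-427451 + n(27)) = ((-17 + 204) - 35883)*(-427451 - 474/27) = (187 - 35883)*(-427451 - 474*1/27) = -35696*(-427451 - 158/9) = -35696*(-3847217/9) = 137330258032/9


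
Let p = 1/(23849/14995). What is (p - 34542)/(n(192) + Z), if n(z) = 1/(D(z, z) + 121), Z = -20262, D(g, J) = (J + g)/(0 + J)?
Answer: 101324591049/59437074025 ≈ 1.7047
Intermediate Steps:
D(g, J) = (J + g)/J
p = 14995/23849 (p = 1/(23849*(1/14995)) = 1/(23849/14995) = 14995/23849 ≈ 0.62875)
n(z) = 1/123 (n(z) = 1/((z + z)/z + 121) = 1/((2*z)/z + 121) = 1/(2 + 121) = 1/123)
(p - 34542)/(n(192) + Z) = (14995/23849 - 34542)/(1/123 - 20262) = -823777163/(23849*(-2492225/123)) = -823777163/23849*(-123/2492225) = 101324591049/59437074025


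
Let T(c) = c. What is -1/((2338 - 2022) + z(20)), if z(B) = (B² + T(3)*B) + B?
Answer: -1/796 ≈ -0.0012563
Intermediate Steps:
z(B) = B² + 4*B (z(B) = (B² + 3*B) + B = B² + 4*B)
-1/((2338 - 2022) + z(20)) = -1/((2338 - 2022) + 20*(4 + 20)) = -1/(316 + 20*24) = -1/(316 + 480) = -1/796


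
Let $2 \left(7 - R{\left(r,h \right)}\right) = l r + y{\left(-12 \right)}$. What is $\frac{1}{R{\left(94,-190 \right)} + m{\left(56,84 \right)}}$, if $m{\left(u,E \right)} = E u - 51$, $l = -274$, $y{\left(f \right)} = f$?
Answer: $\frac{1}{17544} \approx 5.7 \cdot 10^{-5}$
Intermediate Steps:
$m{\left(u,E \right)} = -51 + E u$
$R{\left(r,h \right)} = 13 + 137 r$ ($R{\left(r,h \right)} = 7 - \frac{- 274 r - 12}{2} = 7 - \frac{-12 - 274 r}{2} = 7 + \left(6 + 137 r\right) = 13 + 137 r$)
$\frac{1}{R{\left(94,-190 \right)} + m{\left(56,84 \right)}} = \frac{1}{\left(13 + 137 \cdot 94\right) + \left(-51 + 84 \cdot 56\right)} = \frac{1}{\left(13 + 12878\right) + \left(-51 + 4704\right)} = \frac{1}{12891 + 4653} = \frac{1}{17544}$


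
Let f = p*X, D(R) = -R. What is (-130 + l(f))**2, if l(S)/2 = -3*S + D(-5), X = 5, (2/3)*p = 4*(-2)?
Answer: 57600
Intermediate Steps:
p = -12 (p = 3*(4*(-2))/2 = (3/2)*(-8) = -12)
f = -60 (f = -12*5 = -60)
l(S) = 10 - 6*S (l(S) = 2*(-3*S - 1*(-5)) = 2*(-3*S + 5) = 2*(5 - 3*S) = 10 - 6*S)
(-130 + l(f))**2 = (-130 + (10 - 6*(-60)))**2 = (-130 + (10 + 360))**2 = (-130 + 370)**2 = 240**2 = 57600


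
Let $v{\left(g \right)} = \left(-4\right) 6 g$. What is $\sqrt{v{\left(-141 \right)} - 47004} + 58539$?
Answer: $58539 + 2 i \sqrt{10905} \approx 58539.0 + 208.85 i$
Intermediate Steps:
$v{\left(g \right)} = - 24 g$
$\sqrt{v{\left(-141 \right)} - 47004} + 58539 = \sqrt{\left(-24\right) \left(-141\right) - 47004} + 58539 = \sqrt{3384 - 47004} + 58539 = \sqrt{-43620} + 58539 = 2 i \sqrt{10905} + 58539 = 58539 + 2 i \sqrt{10905}$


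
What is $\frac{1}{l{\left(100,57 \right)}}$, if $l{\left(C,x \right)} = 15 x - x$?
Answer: $\frac{1}{798} \approx 0.0012531$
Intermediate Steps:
$l{\left(C,x \right)} = 14 x$
$\frac{1}{l{\left(100,57 \right)}} = \frac{1}{14 \cdot 57} = \frac{1}{798}$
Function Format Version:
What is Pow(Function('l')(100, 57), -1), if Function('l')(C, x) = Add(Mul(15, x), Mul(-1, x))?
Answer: Rational(1, 798) ≈ 0.0012531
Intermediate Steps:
Function('l')(C, x) = Mul(14, x)
Pow(Function('l')(100, 57), -1) = Pow(Mul(14, 57), -1) = Pow(798, -1) = Rational(1, 798)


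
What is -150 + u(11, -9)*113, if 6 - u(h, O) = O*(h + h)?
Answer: 22902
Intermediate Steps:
u(h, O) = 6 - 2*O*h (u(h, O) = 6 - O*(h + h) = 6 - O*2*h = 6 - 2*O*h)
-150 + u(11, -9)*113 = -150 + (6 - 2*(-9)*11)*113 = -150 + (6 + 198)*113 = -150 + 204*113 = -150 + 23052 = 22902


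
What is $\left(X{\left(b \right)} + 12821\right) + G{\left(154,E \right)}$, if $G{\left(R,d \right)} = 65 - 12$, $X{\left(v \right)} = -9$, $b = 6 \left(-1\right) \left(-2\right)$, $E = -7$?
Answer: $12865$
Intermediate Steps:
$b = 12$ ($b = \left(-6\right) \left(-2\right) = 12$)
$G{\left(R,d \right)} = 53$ ($G{\left(R,d \right)} = 65 - 12 = 53$)
$\left(X{\left(b \right)} + 12821\right) + G{\left(154,E \right)} = \left(-9 + 12821\right) + 53 = 12812 + 53 = 12865$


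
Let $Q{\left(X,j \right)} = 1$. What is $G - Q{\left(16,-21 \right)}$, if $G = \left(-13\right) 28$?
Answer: $-365$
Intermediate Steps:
$G = -364$
$G - Q{\left(16,-21 \right)} = -364 - 1 = -365$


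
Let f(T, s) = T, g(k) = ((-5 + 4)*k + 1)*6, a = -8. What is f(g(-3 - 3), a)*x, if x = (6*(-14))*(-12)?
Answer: 42336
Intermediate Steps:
x = 1008 (x = -84*(-12) = 1008)
g(k) = 6 - 6*k (g(k) = (-k + 1)*6 = (1 - k)*6 = 6 - 6*k)
f(g(-3 - 3), a)*x = (6 - 6*(-3 - 3))*1008 = (6 - 6*(-6))*1008 = (6 + 36)*1008 = 42*1008 = 42336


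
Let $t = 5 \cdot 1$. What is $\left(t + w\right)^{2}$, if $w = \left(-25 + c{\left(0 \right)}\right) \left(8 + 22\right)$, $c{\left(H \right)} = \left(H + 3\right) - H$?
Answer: $429025$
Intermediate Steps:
$c{\left(H \right)} = 3$ ($c{\left(H \right)} = \left(3 + H\right) - H = 3$)
$t = 5$
$w = -660$ ($w = \left(-25 + 3\right) \left(8 + 22\right) = \left(-22\right) 30 = -660$)
$\left(t + w\right)^{2} = \left(5 - 660\right)^{2} = \left(-655\right)^{2} = 429025$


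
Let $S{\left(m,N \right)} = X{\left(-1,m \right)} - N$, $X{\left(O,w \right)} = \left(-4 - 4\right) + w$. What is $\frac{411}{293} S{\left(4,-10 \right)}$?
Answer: $\frac{2466}{293} \approx 8.4164$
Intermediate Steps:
$X{\left(O,w \right)} = -8 + w$
$S{\left(m,N \right)} = -8 + m - N$ ($S{\left(m,N \right)} = \left(-8 + m\right) - N = -8 + m - N$)
$\frac{411}{293} S{\left(4,-10 \right)} = \frac{411}{293} \left(-8 + 4 - -10\right) = 411 \cdot \frac{1}{293} \left(-8 + 4 + 10\right) = \frac{411}{293} \cdot 6 = \frac{2466}{293}$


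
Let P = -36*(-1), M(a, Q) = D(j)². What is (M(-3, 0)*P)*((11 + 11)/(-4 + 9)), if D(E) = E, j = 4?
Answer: 12672/5 ≈ 2534.4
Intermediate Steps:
M(a, Q) = 16 (M(a, Q) = 4² = 16)
P = 36 (P = -6*(-6) = 36)
(M(-3, 0)*P)*((11 + 11)/(-4 + 9)) = (16*36)*((11 + 11)/(-4 + 9)) = 576*(22/5) = 12672/5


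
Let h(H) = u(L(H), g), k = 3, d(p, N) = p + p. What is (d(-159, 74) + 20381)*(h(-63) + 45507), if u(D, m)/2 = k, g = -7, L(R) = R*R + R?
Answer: 913127319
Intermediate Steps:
d(p, N) = 2*p
L(R) = R + R**2 (L(R) = R**2 + R = R + R**2)
u(D, m) = 6 (u(D, m) = 2*3 = 6)
h(H) = 6
(d(-159, 74) + 20381)*(h(-63) + 45507) = (2*(-159) + 20381)*(6 + 45507) = (-318 + 20381)*45513 = 20063*45513 = 913127319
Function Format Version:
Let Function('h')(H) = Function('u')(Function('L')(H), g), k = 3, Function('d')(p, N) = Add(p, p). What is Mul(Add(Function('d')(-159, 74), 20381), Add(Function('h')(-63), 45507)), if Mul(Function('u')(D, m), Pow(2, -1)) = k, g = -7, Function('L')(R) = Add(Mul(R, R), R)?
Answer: 913127319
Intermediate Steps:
Function('d')(p, N) = Mul(2, p)
Function('L')(R) = Add(R, Pow(R, 2)) (Function('L')(R) = Add(Pow(R, 2), R) = Add(R, Pow(R, 2)))
Function('u')(D, m) = 6 (Function('u')(D, m) = Mul(2, 3) = 6)
Function('h')(H) = 6
Mul(Add(Function('d')(-159, 74), 20381), Add(Function('h')(-63), 45507)) = Mul(Add(Mul(2, -159), 20381), Add(6, 45507)) = Mul(Add(-318, 20381), 45513) = Mul(20063, 45513) = 913127319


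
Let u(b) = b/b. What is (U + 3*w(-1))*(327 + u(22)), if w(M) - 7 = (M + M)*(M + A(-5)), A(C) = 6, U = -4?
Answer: -4264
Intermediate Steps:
w(M) = 7 + 2*M*(6 + M) (w(M) = 7 + (M + M)*(M + 6) = 7 + (2*M)*(6 + M) = 7 + 2*M*(6 + M))
u(b) = 1
(U + 3*w(-1))*(327 + u(22)) = (-4 + 3*(7 + 2*(-1)² + 12*(-1)))*(327 + 1) = (-4 + 3*(7 + 2*1 - 12))*328 = (-4 + 3*(7 + 2 - 12))*328 = (-4 + 3*(-3))*328 = (-4 - 9)*328 = -13*328 = -4264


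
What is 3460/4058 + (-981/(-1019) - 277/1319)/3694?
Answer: 4295717899212/5036953273343 ≈ 0.85284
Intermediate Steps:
3460/4058 + (-981/(-1019) - 277/1319)/3694 = 3460*(1/4058) + (-981*(-1/1019) - 277*1/1319)*(1/3694) = 1730/2029 + (981/1019 - 277/1319)*(1/3694) = 1730/2029 + (1011676/1344061)*(1/3694) = 1730/2029 + 505838/2482480667 = 4295717899212/5036953273343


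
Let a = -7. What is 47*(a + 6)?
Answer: -47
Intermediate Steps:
47*(a + 6) = 47*(-7 + 6) = 47*(-1) = -47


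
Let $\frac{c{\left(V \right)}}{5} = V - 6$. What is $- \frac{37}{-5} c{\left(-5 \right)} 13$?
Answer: $-5291$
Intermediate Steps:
$c{\left(V \right)} = -30 + 5 V$ ($c{\left(V \right)} = 5 \left(V - 6\right) = 5 \left(-6 + V\right) = -30 + 5 V$)
$- \frac{37}{-5} c{\left(-5 \right)} 13 = - \frac{37}{-5} \left(-30 + 5 \left(-5\right)\right) 13 = \left(-37\right) \left(- \frac{1}{5}\right) \left(-30 - 25\right) 13 = \frac{37}{5} \left(-55\right) 13 = \left(-407\right) 13 = -5291$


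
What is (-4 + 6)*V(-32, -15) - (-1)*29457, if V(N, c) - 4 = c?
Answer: 29435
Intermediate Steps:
V(N, c) = 4 + c
(-4 + 6)*V(-32, -15) - (-1)*29457 = (-4 + 6)*(4 - 15) - (-1)*29457 = 2*(-11) - 1*(-29457) = -22 + 29457 = 29435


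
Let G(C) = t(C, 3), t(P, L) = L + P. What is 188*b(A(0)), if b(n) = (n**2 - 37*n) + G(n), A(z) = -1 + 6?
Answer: -28576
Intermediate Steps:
A(z) = 5
G(C) = 3 + C
b(n) = 3 + n**2 - 36*n (b(n) = (n**2 - 37*n) + (3 + n) = 3 + n**2 - 36*n)
188*b(A(0)) = 188*(3 + 5**2 - 36*5) = 188*(3 + 25 - 180) = 188*(-152) = -28576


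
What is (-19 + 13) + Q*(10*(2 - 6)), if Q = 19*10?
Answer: -7606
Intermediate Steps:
Q = 190
(-19 + 13) + Q*(10*(2 - 6)) = (-19 + 13) + 190*(10*(2 - 6)) = -6 + 190*(10*(-4)) = -6 + 190*(-40) = -6 - 7600 = -7606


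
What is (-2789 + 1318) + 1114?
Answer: -357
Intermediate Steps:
(-2789 + 1318) + 1114 = -1471 + 1114 = -357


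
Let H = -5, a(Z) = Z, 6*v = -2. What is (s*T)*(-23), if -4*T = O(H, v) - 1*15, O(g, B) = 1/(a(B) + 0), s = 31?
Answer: -6417/2 ≈ -3208.5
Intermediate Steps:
v = -⅓ (v = (⅙)*(-2) = -⅓ ≈ -0.33333)
O(g, B) = 1/B (O(g, B) = 1/(B + 0) = 1/B)
T = 9/2 (T = -(1/(-⅓) - 1*15)/4 = -(-3 - 15)/4 = -¼*(-18) = 9/2 ≈ 4.5000)
(s*T)*(-23) = (31*(9/2))*(-23) = (279/2)*(-23) = -6417/2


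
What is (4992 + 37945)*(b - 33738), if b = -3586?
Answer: -1602580588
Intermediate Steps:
(4992 + 37945)*(b - 33738) = (4992 + 37945)*(-3586 - 33738) = 42937*(-37324) = -1602580588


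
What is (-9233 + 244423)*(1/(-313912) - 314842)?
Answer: -11622229228618475/156956 ≈ -7.4048e+10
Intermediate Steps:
(-9233 + 244423)*(1/(-313912) - 314842) = 235190*(-1/313912 - 314842) = 235190*(-98832681905/313912) = -11622229228618475/156956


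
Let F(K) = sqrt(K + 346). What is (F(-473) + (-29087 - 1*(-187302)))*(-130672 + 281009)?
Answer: 23785568455 + 150337*I*sqrt(127) ≈ 2.3786e+10 + 1.6942e+6*I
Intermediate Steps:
F(K) = sqrt(346 + K)
(F(-473) + (-29087 - 1*(-187302)))*(-130672 + 281009) = (sqrt(346 - 473) + (-29087 - 1*(-187302)))*(-130672 + 281009) = (sqrt(-127) + (-29087 + 187302))*150337 = (I*sqrt(127) + 158215)*150337 = (158215 + I*sqrt(127))*150337 = 23785568455 + 150337*I*sqrt(127)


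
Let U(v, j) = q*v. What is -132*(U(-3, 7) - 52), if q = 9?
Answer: 10428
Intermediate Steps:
U(v, j) = 9*v
-132*(U(-3, 7) - 52) = -132*(9*(-3) - 52) = -132*(-27 - 52) = -132*(-79) = 10428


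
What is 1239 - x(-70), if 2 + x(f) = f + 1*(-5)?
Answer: 1316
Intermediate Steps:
x(f) = -7 + f (x(f) = -2 + (f + 1*(-5)) = -2 + (f - 5) = -2 + (-5 + f) = -7 + f)
1239 - x(-70) = 1239 - (-7 - 70) = 1239 - 1*(-77) = 1239 + 77 = 1316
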